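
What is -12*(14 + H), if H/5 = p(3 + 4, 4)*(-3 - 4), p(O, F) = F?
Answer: 1512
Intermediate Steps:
H = -140 (H = 5*(4*(-3 - 4)) = 5*(4*(-7)) = 5*(-28) = -140)
-12*(14 + H) = -12*(14 - 140) = -12*(-126) = 1512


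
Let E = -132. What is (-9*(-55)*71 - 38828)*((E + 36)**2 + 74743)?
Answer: -309220997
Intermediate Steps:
(-9*(-55)*71 - 38828)*((E + 36)**2 + 74743) = (-9*(-55)*71 - 38828)*((-132 + 36)**2 + 74743) = (495*71 - 38828)*((-96)**2 + 74743) = (35145 - 38828)*(9216 + 74743) = -3683*83959 = -309220997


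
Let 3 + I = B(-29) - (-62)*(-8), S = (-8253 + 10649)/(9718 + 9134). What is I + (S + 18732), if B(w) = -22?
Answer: 85829042/4713 ≈ 18211.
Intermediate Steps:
S = 599/4713 (S = 2396/18852 = 2396*(1/18852) = 599/4713 ≈ 0.12710)
I = -521 (I = -3 + (-22 - (-62)*(-8)) = -3 + (-22 - 1*496) = -3 + (-22 - 496) = -3 - 518 = -521)
I + (S + 18732) = -521 + (599/4713 + 18732) = -521 + 88284515/4713 = 85829042/4713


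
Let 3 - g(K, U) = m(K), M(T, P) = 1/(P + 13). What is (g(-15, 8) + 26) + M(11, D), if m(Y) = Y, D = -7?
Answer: 265/6 ≈ 44.167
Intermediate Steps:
M(T, P) = 1/(13 + P)
g(K, U) = 3 - K
(g(-15, 8) + 26) + M(11, D) = ((3 - 1*(-15)) + 26) + 1/(13 - 7) = ((3 + 15) + 26) + 1/6 = (18 + 26) + 1/6 = 44 + 1/6 = 265/6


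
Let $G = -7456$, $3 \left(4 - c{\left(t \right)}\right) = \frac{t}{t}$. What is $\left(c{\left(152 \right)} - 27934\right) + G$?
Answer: $- \frac{106159}{3} \approx -35386.0$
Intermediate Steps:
$c{\left(t \right)} = \frac{11}{3}$ ($c{\left(t \right)} = 4 - \frac{t \frac{1}{t}}{3} = 4 - \frac{1}{3} = \frac{11}{3}$)
$\left(c{\left(152 \right)} - 27934\right) + G = \left(\frac{11}{3} - 27934\right) - 7456 = - \frac{83791}{3} - 7456 = - \frac{106159}{3}$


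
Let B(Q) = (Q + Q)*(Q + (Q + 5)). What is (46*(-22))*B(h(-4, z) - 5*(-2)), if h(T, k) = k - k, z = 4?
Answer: -506000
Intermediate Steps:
h(T, k) = 0
B(Q) = 2*Q*(5 + 2*Q) (B(Q) = (2*Q)*(Q + (5 + Q)) = (2*Q)*(5 + 2*Q) = 2*Q*(5 + 2*Q))
(46*(-22))*B(h(-4, z) - 5*(-2)) = (46*(-22))*(2*(0 - 5*(-2))*(5 + 2*(0 - 5*(-2)))) = -2024*(0 + 10)*(5 + 2*(0 + 10)) = -2024*10*(5 + 2*10) = -2024*10*(5 + 20) = -2024*10*25 = -1012*500 = -506000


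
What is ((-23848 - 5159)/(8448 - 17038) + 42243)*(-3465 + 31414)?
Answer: 10142590840773/8590 ≈ 1.1807e+9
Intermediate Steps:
((-23848 - 5159)/(8448 - 17038) + 42243)*(-3465 + 31414) = (-29007/(-8590) + 42243)*27949 = (-29007*(-1/8590) + 42243)*27949 = (29007/8590 + 42243)*27949 = (362896377/8590)*27949 = 10142590840773/8590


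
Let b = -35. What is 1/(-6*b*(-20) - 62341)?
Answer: -1/66541 ≈ -1.5028e-5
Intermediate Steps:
1/(-6*b*(-20) - 62341) = 1/(-6*(-35)*(-20) - 62341) = 1/(210*(-20) - 62341) = 1/(-4200 - 62341) = 1/(-66541) = -1/66541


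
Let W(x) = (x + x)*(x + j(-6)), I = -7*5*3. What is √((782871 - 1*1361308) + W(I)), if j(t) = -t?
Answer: I*√557647 ≈ 746.76*I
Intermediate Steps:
I = -105 (I = -35*3 = -105)
W(x) = 2*x*(6 + x) (W(x) = (x + x)*(x - 1*(-6)) = (2*x)*(x + 6) = (2*x)*(6 + x) = 2*x*(6 + x))
√((782871 - 1*1361308) + W(I)) = √((782871 - 1*1361308) + 2*(-105)*(6 - 105)) = √((782871 - 1361308) + 2*(-105)*(-99)) = √(-578437 + 20790) = √(-557647) = I*√557647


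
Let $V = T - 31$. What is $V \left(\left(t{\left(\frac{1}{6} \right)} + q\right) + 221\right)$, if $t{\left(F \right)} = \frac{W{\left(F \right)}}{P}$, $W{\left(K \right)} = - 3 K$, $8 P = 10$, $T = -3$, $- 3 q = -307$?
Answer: $- \frac{164696}{15} \approx -10980.0$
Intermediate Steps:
$q = \frac{307}{3}$ ($q = \left(- \frac{1}{3}\right) \left(-307\right) = \frac{307}{3} \approx 102.33$)
$P = \frac{5}{4}$ ($P = \frac{1}{8} \cdot 10 = \frac{5}{4} \approx 1.25$)
$t{\left(F \right)} = - \frac{12 F}{5}$ ($t{\left(F \right)} = \frac{\left(-3\right) F}{\frac{5}{4}} = - 3 F \frac{4}{5} = - \frac{12 F}{5}$)
$V = -34$ ($V = -3 - 31 = -34$)
$V \left(\left(t{\left(\frac{1}{6} \right)} + q\right) + 221\right) = - 34 \left(\left(- \frac{12}{5 \cdot 6} + \frac{307}{3}\right) + 221\right) = - 34 \left(\left(\left(- \frac{12}{5}\right) \frac{1}{6} + \frac{307}{3}\right) + 221\right) = - 34 \left(\left(- \frac{2}{5} + \frac{307}{3}\right) + 221\right) = - 34 \left(\frac{1529}{15} + 221\right) = \left(-34\right) \frac{4844}{15} = - \frac{164696}{15}$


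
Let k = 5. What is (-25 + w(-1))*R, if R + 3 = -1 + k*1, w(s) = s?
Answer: -26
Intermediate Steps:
R = 1 (R = -3 + (-1 + 5*1) = -3 + (-1 + 5) = -3 + 4 = 1)
(-25 + w(-1))*R = (-25 - 1)*1 = -26*1 = -26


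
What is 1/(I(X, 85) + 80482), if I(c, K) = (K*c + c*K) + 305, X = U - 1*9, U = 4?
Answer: 1/79937 ≈ 1.2510e-5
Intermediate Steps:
X = -5 (X = 4 - 1*9 = 4 - 9 = -5)
I(c, K) = 305 + 2*K*c (I(c, K) = (K*c + K*c) + 305 = 2*K*c + 305 = 305 + 2*K*c)
1/(I(X, 85) + 80482) = 1/((305 + 2*85*(-5)) + 80482) = 1/((305 - 850) + 80482) = 1/(-545 + 80482) = 1/79937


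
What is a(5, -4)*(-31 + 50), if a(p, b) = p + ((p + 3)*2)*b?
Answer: -1121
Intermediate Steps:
a(p, b) = p + b*(6 + 2*p) (a(p, b) = p + ((3 + p)*2)*b = p + (6 + 2*p)*b = p + b*(6 + 2*p))
a(5, -4)*(-31 + 50) = (5 + 6*(-4) + 2*(-4)*5)*(-31 + 50) = (5 - 24 - 40)*19 = -59*19 = -1121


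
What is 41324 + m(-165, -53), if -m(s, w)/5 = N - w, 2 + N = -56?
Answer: 41349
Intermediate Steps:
N = -58 (N = -2 - 56 = -58)
m(s, w) = 290 + 5*w (m(s, w) = -5*(-58 - w) = 290 + 5*w)
41324 + m(-165, -53) = 41324 + (290 + 5*(-53)) = 41324 + (290 - 265) = 41324 + 25 = 41349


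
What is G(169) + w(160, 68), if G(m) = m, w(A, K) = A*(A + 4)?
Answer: 26409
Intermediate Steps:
w(A, K) = A*(4 + A)
G(169) + w(160, 68) = 169 + 160*(4 + 160) = 169 + 160*164 = 169 + 26240 = 26409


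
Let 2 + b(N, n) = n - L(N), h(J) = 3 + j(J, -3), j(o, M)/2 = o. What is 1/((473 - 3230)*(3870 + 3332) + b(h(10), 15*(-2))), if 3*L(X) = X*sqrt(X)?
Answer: -7769718/154275101042699 + 3*sqrt(23)/154275101042699 ≈ -5.0363e-8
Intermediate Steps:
j(o, M) = 2*o
h(J) = 3 + 2*J
L(X) = X**(3/2)/3 (L(X) = (X*sqrt(X))/3 = X**(3/2)/3)
b(N, n) = -2 + n - N**(3/2)/3 (b(N, n) = -2 + (n - N**(3/2)/3) = -2 + n - N**(3/2)/3)
1/((473 - 3230)*(3870 + 3332) + b(h(10), 15*(-2))) = 1/((473 - 3230)*(3870 + 3332) + (-2 + 15*(-2) - (3 + 2*10)**(3/2)/3)) = 1/(-2757*7202 + (-2 - 30 - (3 + 20)**(3/2)/3)) = 1/(-19855914 + (-2 - 30 - 23*sqrt(23)/3)) = 1/(-19855914 + (-32 - 23*sqrt(23)/3)) = 1/(-19855946 - 23*sqrt(23)/3)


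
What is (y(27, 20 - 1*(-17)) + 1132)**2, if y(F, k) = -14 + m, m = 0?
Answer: 1249924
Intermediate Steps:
y(F, k) = -14 (y(F, k) = -14 + 0 = -14)
(y(27, 20 - 1*(-17)) + 1132)**2 = (-14 + 1132)**2 = 1118**2 = 1249924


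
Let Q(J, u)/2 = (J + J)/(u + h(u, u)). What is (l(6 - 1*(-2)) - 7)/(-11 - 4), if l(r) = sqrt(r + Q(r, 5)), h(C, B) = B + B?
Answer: 7/15 - 2*sqrt(570)/225 ≈ 0.25445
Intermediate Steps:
h(C, B) = 2*B
Q(J, u) = 4*J/(3*u) (Q(J, u) = 2*((J + J)/(u + 2*u)) = 2*((2*J)/((3*u))) = 2*((2*J)*(1/(3*u))) = 2*(2*J/(3*u)) = 4*J/(3*u))
l(r) = sqrt(285)*sqrt(r)/15 (l(r) = sqrt(r + (4/3)*r/5) = sqrt(r + (4/3)*r*(1/5)) = sqrt(r + 4*r/15) = sqrt(19*r/15) = sqrt(285)*sqrt(r)/15)
(l(6 - 1*(-2)) - 7)/(-11 - 4) = (sqrt(285)*sqrt(6 - 1*(-2))/15 - 7)/(-11 - 4) = (sqrt(285)*sqrt(6 + 2)/15 - 7)/(-15) = -(sqrt(285)*sqrt(8)/15 - 7)/15 = -(sqrt(285)*(2*sqrt(2))/15 - 7)/15 = -(2*sqrt(570)/15 - 7)/15 = -(-7 + 2*sqrt(570)/15)/15 = 7/15 - 2*sqrt(570)/225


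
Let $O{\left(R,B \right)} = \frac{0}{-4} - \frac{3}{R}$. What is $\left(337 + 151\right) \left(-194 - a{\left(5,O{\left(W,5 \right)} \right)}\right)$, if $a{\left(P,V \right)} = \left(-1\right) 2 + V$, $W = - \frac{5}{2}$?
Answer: $- \frac{471408}{5} \approx -94282.0$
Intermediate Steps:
$W = - \frac{5}{2}$ ($W = \left(-5\right) \frac{1}{2} = - \frac{5}{2} \approx -2.5$)
$O{\left(R,B \right)} = - \frac{3}{R}$ ($O{\left(R,B \right)} = 0 \left(- \frac{1}{4}\right) - \frac{3}{R} = 0 - \frac{3}{R} = - \frac{3}{R}$)
$a{\left(P,V \right)} = -2 + V$
$\left(337 + 151\right) \left(-194 - a{\left(5,O{\left(W,5 \right)} \right)}\right) = \left(337 + 151\right) \left(-194 - \left(-2 - \frac{3}{- \frac{5}{2}}\right)\right) = 488 \left(-194 - \left(-2 - - \frac{6}{5}\right)\right) = 488 \left(-194 - \left(-2 + \frac{6}{5}\right)\right) = 488 \left(-194 - - \frac{4}{5}\right) = 488 \left(-194 + \frac{4}{5}\right) = 488 \left(- \frac{966}{5}\right) = - \frac{471408}{5}$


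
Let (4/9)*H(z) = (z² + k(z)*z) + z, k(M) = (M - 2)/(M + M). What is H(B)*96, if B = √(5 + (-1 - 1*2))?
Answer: 216 + 324*√2 ≈ 674.21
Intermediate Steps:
k(M) = (-2 + M)/(2*M) (k(M) = (-2 + M)/((2*M)) = (-2 + M)*(1/(2*M)) = (-2 + M)/(2*M))
B = √2 (B = √(5 + (-1 - 2)) = √(5 - 3) = √2 ≈ 1.4142)
H(z) = -9/4 + 9*z²/4 + 27*z/8 (H(z) = 9*((z² + ((-2 + z)/(2*z))*z) + z)/4 = 9*((z² + (-1 + z/2)) + z)/4 = 9*((-1 + z² + z/2) + z)/4 = 9*(-1 + z² + 3*z/2)/4 = -9/4 + 9*z²/4 + 27*z/8)
H(B)*96 = (-9/4 + 9*(√2)²/4 + 27*√2/8)*96 = (-9/4 + (9/4)*2 + 27*√2/8)*96 = (-9/4 + 9/2 + 27*√2/8)*96 = (9/4 + 27*√2/8)*96 = 216 + 324*√2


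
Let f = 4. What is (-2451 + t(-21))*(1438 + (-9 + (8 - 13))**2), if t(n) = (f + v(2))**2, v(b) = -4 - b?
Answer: -3998398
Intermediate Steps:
t(n) = 4 (t(n) = (4 + (-4 - 1*2))**2 = (4 + (-4 - 2))**2 = (4 - 6)**2 = (-2)**2 = 4)
(-2451 + t(-21))*(1438 + (-9 + (8 - 13))**2) = (-2451 + 4)*(1438 + (-9 + (8 - 13))**2) = -2447*(1438 + (-9 - 5)**2) = -2447*(1438 + (-14)**2) = -2447*(1438 + 196) = -2447*1634 = -3998398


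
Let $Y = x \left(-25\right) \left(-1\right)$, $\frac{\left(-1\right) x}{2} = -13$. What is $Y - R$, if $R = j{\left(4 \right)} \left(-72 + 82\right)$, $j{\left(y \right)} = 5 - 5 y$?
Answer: $800$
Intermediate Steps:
$x = 26$ ($x = \left(-2\right) \left(-13\right) = 26$)
$Y = 650$ ($Y = 26 \left(-25\right) \left(-1\right) = \left(-650\right) \left(-1\right) = 650$)
$R = -150$ ($R = \left(5 - 20\right) \left(-72 + 82\right) = \left(5 - 20\right) 10 = \left(-15\right) 10 = -150$)
$Y - R = 650 - -150 = 650 + 150 = 800$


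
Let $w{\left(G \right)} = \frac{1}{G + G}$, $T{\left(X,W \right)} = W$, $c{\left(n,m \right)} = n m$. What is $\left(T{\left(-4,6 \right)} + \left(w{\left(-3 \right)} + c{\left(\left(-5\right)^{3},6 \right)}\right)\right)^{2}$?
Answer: $\frac{19936225}{36} \approx 5.5378 \cdot 10^{5}$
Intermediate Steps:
$c{\left(n,m \right)} = m n$
$w{\left(G \right)} = \frac{1}{2 G}$
$\left(T{\left(-4,6 \right)} + \left(w{\left(-3 \right)} + c{\left(\left(-5\right)^{3},6 \right)}\right)\right)^{2} = \left(6 + \left(\frac{1}{2 \left(-3\right)} + 6 \left(-5\right)^{3}\right)\right)^{2} = \left(6 + \left(\frac{1}{2} \left(- \frac{1}{3}\right) + 6 \left(-125\right)\right)\right)^{2} = \left(6 - \frac{4501}{6}\right)^{2} = \left(- \frac{4465}{6}\right)^{2} = \frac{19936225}{36}$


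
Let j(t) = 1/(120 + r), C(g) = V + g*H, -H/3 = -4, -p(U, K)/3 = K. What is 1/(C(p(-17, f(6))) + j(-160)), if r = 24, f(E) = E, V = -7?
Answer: -144/32111 ≈ -0.0044844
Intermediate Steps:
p(U, K) = -3*K
H = 12 (H = -3*(-4) = 12)
C(g) = -7 + 12*g (C(g) = -7 + g*12 = -7 + 12*g)
j(t) = 1/144 (j(t) = 1/(120 + 24) = 1/144)
1/(C(p(-17, f(6))) + j(-160)) = 1/((-7 + 12*(-3*6)) + 1/144) = 1/((-7 + 12*(-18)) + 1/144) = 1/((-7 - 216) + 1/144) = 1/(-223 + 1/144) = 1/(-32111/144) = -144/32111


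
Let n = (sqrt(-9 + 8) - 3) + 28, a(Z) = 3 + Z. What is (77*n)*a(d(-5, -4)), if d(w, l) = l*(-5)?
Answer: 44275 + 1771*I ≈ 44275.0 + 1771.0*I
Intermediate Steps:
d(w, l) = -5*l
n = 25 + I (n = (sqrt(-1) - 3) + 28 = (I - 3) + 28 = (-3 + I) + 28 = 25 + I ≈ 25.0 + 1.0*I)
(77*n)*a(d(-5, -4)) = (77*(25 + I))*(3 - 5*(-4)) = (1925 + 77*I)*(3 + 20) = (1925 + 77*I)*23 = 44275 + 1771*I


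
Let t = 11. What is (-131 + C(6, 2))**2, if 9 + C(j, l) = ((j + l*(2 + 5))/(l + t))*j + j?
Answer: 2630884/169 ≈ 15567.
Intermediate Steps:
C(j, l) = -9 + j + j*(j + 7*l)/(11 + l) (C(j, l) = -9 + (((j + l*(2 + 5))/(l + 11))*j + j) = -9 + (((j + l*7)/(11 + l))*j + j) = -9 + (((j + 7*l)/(11 + l))*j + j) = -9 + (j*(j + 7*l)/(11 + l) + j) = -9 + (j + j*(j + 7*l)/(11 + l)) = -9 + j + j*(j + 7*l)/(11 + l))
(-131 + C(6, 2))**2 = (-131 + (-99 + 6**2 - 9*2 + 11*6 + 8*6*2)/(11 + 2))**2 = (-131 + (-99 + 36 - 18 + 66 + 96)/13)**2 = (-131 + (1/13)*81)**2 = (-131 + 81/13)**2 = (-1622/13)**2 = 2630884/169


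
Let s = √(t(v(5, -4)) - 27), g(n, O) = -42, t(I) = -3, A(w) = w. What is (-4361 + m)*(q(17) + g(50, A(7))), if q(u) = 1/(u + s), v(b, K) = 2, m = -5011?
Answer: 11400612/29 + 852*I*√30/29 ≈ 3.9312e+5 + 160.92*I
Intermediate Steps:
s = I*√30 (s = √(-3 - 27) = √(-30) = I*√30 ≈ 5.4772*I)
q(u) = 1/(u + I*√30)
(-4361 + m)*(q(17) + g(50, A(7))) = (-4361 - 5011)*(1/(17 + I*√30) - 42) = -9372*(-42 + 1/(17 + I*√30)) = 393624 - 9372/(17 + I*√30)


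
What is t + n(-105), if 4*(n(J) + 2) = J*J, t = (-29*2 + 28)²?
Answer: 14617/4 ≈ 3654.3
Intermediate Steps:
t = 900 (t = (-58 + 28)² = (-30)² = 900)
n(J) = -2 + J²/4 (n(J) = -2 + (J*J)/4 = -2 + J²/4)
t + n(-105) = 900 + (-2 + (¼)*(-105)²) = 900 + (-2 + (¼)*11025) = 900 + (-2 + 11025/4) = 900 + 11017/4 = 14617/4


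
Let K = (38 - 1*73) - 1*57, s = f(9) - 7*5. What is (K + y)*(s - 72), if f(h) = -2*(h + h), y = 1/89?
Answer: 1170741/89 ≈ 13154.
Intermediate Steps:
y = 1/89 ≈ 0.011236
f(h) = -4*h
s = -71 (s = -4*9 - 7*5 = -36 - 1*35 = -36 - 35 = -71)
K = -92 (K = (38 - 73) - 57 = -35 - 57 = -92)
(K + y)*(s - 72) = (-92 + 1/89)*(-71 - 72) = -8187/89*(-143) = 1170741/89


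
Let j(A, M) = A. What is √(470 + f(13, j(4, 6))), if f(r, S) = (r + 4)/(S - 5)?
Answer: √453 ≈ 21.284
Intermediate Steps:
f(r, S) = (4 + r)/(-5 + S)
√(470 + f(13, j(4, 6))) = √(470 + (4 + 13)/(-5 + 4)) = √(470 + 17/(-1)) = √(470 - 1*17) = √(470 - 17) = √453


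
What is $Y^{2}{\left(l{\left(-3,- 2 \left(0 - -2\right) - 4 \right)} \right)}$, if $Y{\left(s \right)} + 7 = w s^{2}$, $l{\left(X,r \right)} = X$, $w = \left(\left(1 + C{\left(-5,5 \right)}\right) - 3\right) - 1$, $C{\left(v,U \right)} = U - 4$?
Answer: $625$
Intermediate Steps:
$C{\left(v,U \right)} = -4 + U$
$w = -2$ ($w = \left(\left(1 + \left(-4 + 5\right)\right) - 3\right) - 1 = \left(\left(1 + 1\right) - 3\right) - 1 = \left(2 - 3\right) - 1 = -1 - 1 = -2$)
$Y{\left(s \right)} = -7 - 2 s^{2}$
$Y^{2}{\left(l{\left(-3,- 2 \left(0 - -2\right) - 4 \right)} \right)} = \left(-7 - 2 \left(-3\right)^{2}\right)^{2} = \left(-7 - 18\right)^{2} = \left(-25\right)^{2} = 625$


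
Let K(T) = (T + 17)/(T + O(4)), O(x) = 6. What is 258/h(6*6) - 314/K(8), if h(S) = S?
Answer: -25301/150 ≈ -168.67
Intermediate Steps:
K(T) = (17 + T)/(6 + T) (K(T) = (T + 17)/(T + 6) = (17 + T)/(6 + T))
258/h(6*6) - 314/K(8) = 258/((6*6)) - 314*(6 + 8)/(17 + 8) = 258/36 - 314/(25/14) = 258*(1/36) - 314/((1/14)*25) = 43/6 - 314/25/14 = 43/6 - 314*14/25 = 43/6 - 4396/25 = -25301/150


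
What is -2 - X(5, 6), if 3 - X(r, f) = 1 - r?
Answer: -9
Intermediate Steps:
X(r, f) = 2 + r (X(r, f) = 3 - (1 - r) = 3 + (-1 + r) = 2 + r)
-2 - X(5, 6) = -2 - (2 + 5) = -2 - 1*7 = -2 - 7 = -9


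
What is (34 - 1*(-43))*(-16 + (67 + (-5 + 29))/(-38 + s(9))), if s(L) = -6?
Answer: -5565/4 ≈ -1391.3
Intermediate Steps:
(34 - 1*(-43))*(-16 + (67 + (-5 + 29))/(-38 + s(9))) = (34 - 1*(-43))*(-16 + (67 + (-5 + 29))/(-38 - 6)) = (34 + 43)*(-16 + (67 + 24)/(-44)) = 77*(-16 + 91*(-1/44)) = 77*(-16 - 91/44) = 77*(-795/44) = -5565/4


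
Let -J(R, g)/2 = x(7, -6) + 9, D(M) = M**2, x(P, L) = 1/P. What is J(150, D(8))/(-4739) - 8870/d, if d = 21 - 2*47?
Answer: 294253854/2421629 ≈ 121.51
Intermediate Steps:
J(R, g) = -128/7 (J(R, g) = -2*(1/7 + 9) = -2*64/7 = -128/7)
d = -73 (d = 21 - 94 = -73)
J(150, D(8))/(-4739) - 8870/d = -128/7/(-4739) - 8870/(-73) = -128/7*(-1/4739) - 8870*(-1/73) = 128/33173 + 8870/73 = 294253854/2421629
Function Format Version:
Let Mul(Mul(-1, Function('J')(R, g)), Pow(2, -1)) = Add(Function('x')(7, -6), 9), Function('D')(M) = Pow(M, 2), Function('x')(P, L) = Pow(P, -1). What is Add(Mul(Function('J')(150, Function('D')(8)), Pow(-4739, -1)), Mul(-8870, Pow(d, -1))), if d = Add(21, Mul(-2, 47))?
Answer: Rational(294253854, 2421629) ≈ 121.51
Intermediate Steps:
Function('J')(R, g) = Rational(-128, 7) (Function('J')(R, g) = Mul(-2, Add(Pow(7, -1), 9)) = Mul(-2, Add(Rational(1, 7), 9)) = Mul(-2, Rational(64, 7)) = Rational(-128, 7))
d = -73 (d = Add(21, -94) = -73)
Add(Mul(Function('J')(150, Function('D')(8)), Pow(-4739, -1)), Mul(-8870, Pow(d, -1))) = Add(Mul(Rational(-128, 7), Pow(-4739, -1)), Mul(-8870, Pow(-73, -1))) = Add(Mul(Rational(-128, 7), Rational(-1, 4739)), Mul(-8870, Rational(-1, 73))) = Add(Rational(128, 33173), Rational(8870, 73)) = Rational(294253854, 2421629)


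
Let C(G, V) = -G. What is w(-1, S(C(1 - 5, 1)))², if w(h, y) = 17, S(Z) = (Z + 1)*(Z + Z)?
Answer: 289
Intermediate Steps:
S(Z) = 2*Z*(1 + Z) (S(Z) = (1 + Z)*(2*Z) = 2*Z*(1 + Z))
w(-1, S(C(1 - 5, 1)))² = 17² = 289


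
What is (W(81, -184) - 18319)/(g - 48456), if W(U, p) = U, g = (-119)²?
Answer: 18238/34295 ≈ 0.53180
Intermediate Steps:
g = 14161
(W(81, -184) - 18319)/(g - 48456) = (81 - 18319)/(14161 - 48456) = -18238/(-34295) = -18238*(-1/34295) = 18238/34295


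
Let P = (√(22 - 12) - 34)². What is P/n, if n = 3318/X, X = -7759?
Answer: -4523497/1659 + 263806*√10/1659 ≈ -2223.8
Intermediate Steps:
P = (-34 + √10)² (P = (√10 - 34)² = (-34 + √10)² ≈ 950.96)
n = -3318/7759 (n = 3318/(-7759) = 3318*(-1/7759) = -3318/7759 ≈ -0.42763)
P/n = (34 - √10)²/(-3318/7759) = (34 - √10)²*(-7759/3318) = -7759*(34 - √10)²/3318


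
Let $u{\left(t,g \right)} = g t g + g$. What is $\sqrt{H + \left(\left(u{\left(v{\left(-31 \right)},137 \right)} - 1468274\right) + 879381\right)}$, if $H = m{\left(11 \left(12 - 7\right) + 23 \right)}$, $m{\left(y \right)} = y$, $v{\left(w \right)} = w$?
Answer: $i \sqrt{1170517} \approx 1081.9 i$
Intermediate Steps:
$H = 78$ ($H = 11 \left(12 - 7\right) + 23 = 11 \cdot 5 + 23 = 55 + 23 = 78$)
$u{\left(t,g \right)} = g + t g^{2}$ ($u{\left(t,g \right)} = t g^{2} + g = g + t g^{2}$)
$\sqrt{H + \left(\left(u{\left(v{\left(-31 \right)},137 \right)} - 1468274\right) + 879381\right)} = \sqrt{78 + \left(\left(137 \left(1 + 137 \left(-31\right)\right) - 1468274\right) + 879381\right)} = \sqrt{78 + \left(\left(137 \left(1 - 4247\right) - 1468274\right) + 879381\right)} = \sqrt{78 + \left(\left(137 \left(-4246\right) - 1468274\right) + 879381\right)} = \sqrt{78 + \left(\left(-581702 - 1468274\right) + 879381\right)} = \sqrt{78 + \left(-2049976 + 879381\right)} = \sqrt{78 - 1170595} = \sqrt{-1170517} = i \sqrt{1170517}$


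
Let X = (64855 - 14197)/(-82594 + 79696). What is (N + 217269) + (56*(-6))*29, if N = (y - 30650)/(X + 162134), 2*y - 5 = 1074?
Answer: 32499331812207/156604558 ≈ 2.0752e+5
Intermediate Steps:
X = -8443/483 (X = 50658/(-2898) = 50658*(-1/2898) = -8443/483 ≈ -17.480)
y = 1079/2 (y = 5/2 + (½)*1074 = 5/2 + 537 = 1079/2 ≈ 539.50)
N = -29086743/156604558 (N = (1079/2 - 30650)/(-8443/483 + 162134) = -60221/(2*78302279/483) = -60221/2*483/78302279 = -29086743/156604558 ≈ -0.18573)
(N + 217269) + (56*(-6))*29 = (-29086743/156604558 + 217269) + (56*(-6))*29 = 34025286625359/156604558 - 336*29 = 34025286625359/156604558 - 9744 = 32499331812207/156604558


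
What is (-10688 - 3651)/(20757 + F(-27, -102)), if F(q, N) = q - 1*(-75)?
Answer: -14339/20805 ≈ -0.68921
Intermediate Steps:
F(q, N) = 75 + q (F(q, N) = q + 75 = 75 + q)
(-10688 - 3651)/(20757 + F(-27, -102)) = (-10688 - 3651)/(20757 + (75 - 27)) = -14339/(20757 + 48) = -14339/20805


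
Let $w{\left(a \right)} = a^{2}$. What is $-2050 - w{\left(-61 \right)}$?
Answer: $-5771$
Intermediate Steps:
$-2050 - w{\left(-61 \right)} = -2050 - \left(-61\right)^{2} = -2050 - 3721 = -5771$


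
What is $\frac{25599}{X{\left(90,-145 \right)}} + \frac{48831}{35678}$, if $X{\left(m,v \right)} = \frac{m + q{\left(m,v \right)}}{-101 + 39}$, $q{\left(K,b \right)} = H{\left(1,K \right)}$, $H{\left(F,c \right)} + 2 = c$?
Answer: $- \frac{28308608823}{3175342} \approx -8915.1$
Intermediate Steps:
$H{\left(F,c \right)} = -2 + c$
$q{\left(K,b \right)} = -2 + K$
$X{\left(m,v \right)} = \frac{1}{31} - \frac{m}{31}$ ($X{\left(m,v \right)} = \frac{m + \left(-2 + m\right)}{-101 + 39} = \frac{-2 + 2 m}{-62} = \left(-2 + 2 m\right) \left(- \frac{1}{62}\right) = \frac{1}{31} - \frac{m}{31}$)
$\frac{25599}{X{\left(90,-145 \right)}} + \frac{48831}{35678} = \frac{25599}{\frac{1}{31} - \frac{90}{31}} + \frac{48831}{35678} = \frac{25599}{\frac{1}{31} - \frac{90}{31}} + 48831 \cdot \frac{1}{35678} = \frac{25599}{- \frac{89}{31}} + \frac{48831}{35678} = 25599 \left(- \frac{31}{89}\right) + \frac{48831}{35678} = - \frac{793569}{89} + \frac{48831}{35678} = - \frac{28308608823}{3175342}$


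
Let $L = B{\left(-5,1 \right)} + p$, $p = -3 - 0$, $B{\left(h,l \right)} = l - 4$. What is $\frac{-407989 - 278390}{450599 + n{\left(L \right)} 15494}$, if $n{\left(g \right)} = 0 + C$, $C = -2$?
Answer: $- \frac{686379}{419611} \approx -1.6357$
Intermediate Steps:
$B{\left(h,l \right)} = -4 + l$ ($B{\left(h,l \right)} = l - 4 = -4 + l$)
$p = -3$ ($p = -3 + 0 = -3$)
$L = -6$ ($L = \left(-4 + 1\right) - 3 = -3 - 3 = -6$)
$n{\left(g \right)} = -2$ ($n{\left(g \right)} = 0 - 2 = -2$)
$\frac{-407989 - 278390}{450599 + n{\left(L \right)} 15494} = \frac{-407989 - 278390}{450599 - 30988} = - \frac{686379}{450599 - 30988} = - \frac{686379}{419611}$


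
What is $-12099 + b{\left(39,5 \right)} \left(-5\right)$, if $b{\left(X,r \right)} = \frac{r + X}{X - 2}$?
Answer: $- \frac{447883}{37} \approx -12105.0$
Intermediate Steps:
$b{\left(X,r \right)} = \frac{X + r}{-2 + X}$
$-12099 + b{\left(39,5 \right)} \left(-5\right) = -12099 + \frac{39 + 5}{-2 + 39} \left(-5\right) = -12099 + \frac{1}{37} \cdot 44 \left(-5\right) = -12099 + \frac{44}{37} \left(-5\right) = -12099 - \frac{220}{37} = - \frac{447883}{37}$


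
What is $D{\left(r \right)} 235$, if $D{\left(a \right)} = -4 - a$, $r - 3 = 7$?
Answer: $-3290$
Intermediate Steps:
$r = 10$ ($r = 3 + 7 = 10$)
$D{\left(r \right)} 235 = \left(-4 - 10\right) 235 = \left(-14\right) 235 = -3290$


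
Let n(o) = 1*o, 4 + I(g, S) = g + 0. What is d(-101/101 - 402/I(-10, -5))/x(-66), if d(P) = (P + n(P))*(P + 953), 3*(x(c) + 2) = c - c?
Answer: -1331810/49 ≈ -27180.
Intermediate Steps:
I(g, S) = -4 + g (I(g, S) = -4 + (g + 0) = -4 + g)
n(o) = o
x(c) = -2 (x(c) = -2 + (c - c)/3 = -2 + (1/3)*0 = -2 + 0 = -2)
d(P) = 2*P*(953 + P) (d(P) = (P + P)*(P + 953) = (2*P)*(953 + P) = 2*P*(953 + P))
d(-101/101 - 402/I(-10, -5))/x(-66) = (2*(-101/101 - 402/(-4 - 10))*(953 + (-101/101 - 402/(-4 - 10))))/(-2) = (2*(-101*1/101 - 402/(-14))*(953 + (-101*1/101 - 402/(-14))))*(-1/2) = (2*(-1 - 402*(-1/14))*(953 + (-1 - 402*(-1/14))))*(-1/2) = (2*(-1 + 201/7)*(953 + (-1 + 201/7)))*(-1/2) = (2*(194/7)*(953 + 194/7))*(-1/2) = (2*(194/7)*(6865/7))*(-1/2) = (2663620/49)*(-1/2) = -1331810/49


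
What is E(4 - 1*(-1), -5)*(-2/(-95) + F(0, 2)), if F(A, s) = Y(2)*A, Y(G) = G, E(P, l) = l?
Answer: -2/19 ≈ -0.10526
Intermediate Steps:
F(A, s) = 2*A
E(4 - 1*(-1), -5)*(-2/(-95) + F(0, 2)) = -5*(-2/(-95) + 2*0) = -5*(-2*(-1/95) + 0) = -5*(2/95 + 0) = -5*2/95 = -2/19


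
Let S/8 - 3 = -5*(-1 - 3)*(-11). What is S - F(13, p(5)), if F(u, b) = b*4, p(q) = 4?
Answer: -1752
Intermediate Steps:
F(u, b) = 4*b
S = -1736 (S = 24 + 8*(-5*(-1 - 3)*(-11)) = 24 + 8*(-5*(-4)*(-11)) = 24 + 8*(20*(-11)) = 24 + 8*(-220) = 24 - 1760 = -1736)
S - F(13, p(5)) = -1736 - 4*4 = -1736 - 1*16 = -1736 - 16 = -1752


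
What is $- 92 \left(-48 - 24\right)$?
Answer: $6624$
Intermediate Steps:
$- 92 \left(-48 - 24\right) = \left(-92\right) \left(-72\right) = 6624$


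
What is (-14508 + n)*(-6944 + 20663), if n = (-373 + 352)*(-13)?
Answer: -195289965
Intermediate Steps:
n = 273 (n = -21*(-13) = 273)
(-14508 + n)*(-6944 + 20663) = (-14508 + 273)*(-6944 + 20663) = -14235*13719 = -195289965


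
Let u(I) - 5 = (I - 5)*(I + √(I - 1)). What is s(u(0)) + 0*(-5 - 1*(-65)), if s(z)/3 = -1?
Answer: -3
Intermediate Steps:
u(I) = 5 + (-5 + I)*(I + √(-1 + I)) (u(I) = 5 + (I - 5)*(I + √(I - 1)) = 5 + (-5 + I)*(I + √(-1 + I)))
s(z) = -3 (s(z) = 3*(-1) = -3)
s(u(0)) + 0*(-5 - 1*(-65)) = -3 + 0*(-5 - 1*(-65)) = -3 + 0*(-5 + 65) = -3 + 0*60 = -3 + 0 = -3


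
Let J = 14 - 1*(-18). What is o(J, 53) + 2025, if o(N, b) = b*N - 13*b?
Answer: 3032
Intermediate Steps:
J = 32 (J = 14 + 18 = 32)
o(N, b) = -13*b + N*b (o(N, b) = N*b - 13*b = -13*b + N*b)
o(J, 53) + 2025 = 53*(-13 + 32) + 2025 = 53*19 + 2025 = 1007 + 2025 = 3032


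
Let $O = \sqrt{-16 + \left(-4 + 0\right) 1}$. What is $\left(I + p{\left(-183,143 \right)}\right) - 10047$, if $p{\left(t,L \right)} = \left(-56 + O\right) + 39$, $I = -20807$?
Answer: $-30871 + 2 i \sqrt{5} \approx -30871.0 + 4.4721 i$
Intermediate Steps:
$O = 2 i \sqrt{5}$ ($O = \sqrt{-16 - 4} = \sqrt{-20} = 2 i \sqrt{5} \approx 4.4721 i$)
$p{\left(t,L \right)} = -17 + 2 i \sqrt{5}$ ($p{\left(t,L \right)} = \left(-56 + 2 i \sqrt{5}\right) + 39 = -17 + 2 i \sqrt{5}$)
$\left(I + p{\left(-183,143 \right)}\right) - 10047 = \left(-20807 - \left(17 - 2 i \sqrt{5}\right)\right) - 10047 = \left(-20824 + 2 i \sqrt{5}\right) - 10047 = -30871 + 2 i \sqrt{5}$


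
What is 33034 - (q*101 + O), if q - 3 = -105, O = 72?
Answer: 43264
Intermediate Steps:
q = -102 (q = 3 - 105 = -102)
33034 - (q*101 + O) = 33034 - (-102*101 + 72) = 33034 - (-10302 + 72) = 33034 - 1*(-10230) = 33034 + 10230 = 43264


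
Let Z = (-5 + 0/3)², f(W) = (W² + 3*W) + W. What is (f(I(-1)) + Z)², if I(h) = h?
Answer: 484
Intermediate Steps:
f(W) = W² + 4*W
Z = 25 (Z = (-5 + 0*(⅓))² = (-5 + 0)² = (-5)² = 25)
(f(I(-1)) + Z)² = (-(4 - 1) + 25)² = (-1*3 + 25)² = (-3 + 25)² = 22² = 484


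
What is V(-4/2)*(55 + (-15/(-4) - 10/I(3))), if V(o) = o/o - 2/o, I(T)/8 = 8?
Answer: 1875/16 ≈ 117.19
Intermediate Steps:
I(T) = 64 (I(T) = 8*8 = 64)
V(o) = 1 - 2/o
V(-4/2)*(55 + (-15/(-4) - 10/I(3))) = ((-2 - 4/2)/((-4/2)))*(55 + (-15/(-4) - 10/64)) = ((-2 - 4*1/2)/((-4*1/2)))*(55 + (-15*(-1/4) - 10*1/64)) = ((-2 - 2)/(-2))*(55 + (15/4 - 5/32)) = (-1/2*(-4))*(55 + 115/32) = 2*(1875/32) = 1875/16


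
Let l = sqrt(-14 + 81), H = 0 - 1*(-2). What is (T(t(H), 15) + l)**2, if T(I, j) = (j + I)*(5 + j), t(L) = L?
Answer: (340 + sqrt(67))**2 ≈ 1.2123e+5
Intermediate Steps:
H = 2 (H = 0 + 2 = 2)
l = sqrt(67) ≈ 8.1853
T(I, j) = (5 + j)*(I + j) (T(I, j) = (I + j)*(5 + j) = (5 + j)*(I + j))
(T(t(H), 15) + l)**2 = ((15**2 + 5*2 + 5*15 + 2*15) + sqrt(67))**2 = ((225 + 10 + 75 + 30) + sqrt(67))**2 = (340 + sqrt(67))**2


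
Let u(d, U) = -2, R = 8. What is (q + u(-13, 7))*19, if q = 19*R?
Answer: 2850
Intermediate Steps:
q = 152 (q = 19*8 = 152)
(q + u(-13, 7))*19 = (152 - 2)*19 = 150*19 = 2850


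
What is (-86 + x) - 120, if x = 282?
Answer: 76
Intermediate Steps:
(-86 + x) - 120 = (-86 + 282) - 120 = 196 - 120 = 76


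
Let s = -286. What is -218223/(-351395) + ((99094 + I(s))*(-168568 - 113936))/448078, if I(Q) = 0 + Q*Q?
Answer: -8978470856157903/78726184405 ≈ -1.1405e+5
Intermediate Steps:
I(Q) = Q² (I(Q) = 0 + Q² = Q²)
-218223/(-351395) + ((99094 + I(s))*(-168568 - 113936))/448078 = -218223/(-351395) + ((99094 + (-286)²)*(-168568 - 113936))/448078 = -218223*(-1/351395) + ((99094 + 81796)*(-282504))*(1/448078) = 218223/351395 + (180890*(-282504))*(1/448078) = 218223/351395 - 51102148560*1/448078 = 218223/351395 - 25551074280/224039 = -8978470856157903/78726184405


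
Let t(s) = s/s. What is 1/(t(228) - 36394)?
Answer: -1/36393 ≈ -2.7478e-5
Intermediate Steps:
t(s) = 1
1/(t(228) - 36394) = 1/(1 - 36394) = 1/(-36393) = -1/36393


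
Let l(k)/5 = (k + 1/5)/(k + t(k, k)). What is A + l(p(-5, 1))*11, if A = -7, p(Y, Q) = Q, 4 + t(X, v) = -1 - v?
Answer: -101/5 ≈ -20.200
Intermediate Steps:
t(X, v) = -5 - v (t(X, v) = -4 + (-1 - v) = -5 - v)
l(k) = -⅕ - k (l(k) = 5*((k + 1/5)/(k + (-5 - k))) = 5*((k + ⅕)/(-5)) = 5*((⅕ + k)*(-⅕)) = 5*(-1/25 - k/5) = -⅕ - k)
A + l(p(-5, 1))*11 = -7 + (-⅕ - 1*1)*11 = -7 + (-⅕ - 1)*11 = -7 - 6/5*11 = -7 - 66/5 = -101/5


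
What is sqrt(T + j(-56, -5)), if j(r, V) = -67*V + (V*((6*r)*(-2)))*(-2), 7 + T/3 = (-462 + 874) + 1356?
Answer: sqrt(12338) ≈ 111.08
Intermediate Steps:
T = 5283 (T = -21 + 3*((-462 + 874) + 1356) = -21 + 3*(412 + 1356) = -21 + 3*1768 = -21 + 5304 = 5283)
j(r, V) = -67*V + 24*V*r (j(r, V) = -67*V + (V*(-12*r))*(-2) = -67*V - 12*V*r*(-2) = -67*V + 24*V*r)
sqrt(T + j(-56, -5)) = sqrt(5283 - 5*(-67 + 24*(-56))) = sqrt(5283 - 5*(-67 - 1344)) = sqrt(5283 - 5*(-1411)) = sqrt(5283 + 7055) = sqrt(12338)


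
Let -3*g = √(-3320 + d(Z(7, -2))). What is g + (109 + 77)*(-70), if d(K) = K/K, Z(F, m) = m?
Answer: -13020 - I*√3319/3 ≈ -13020.0 - 19.204*I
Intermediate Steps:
d(K) = 1
g = -I*√3319/3 (g = -√(-3320 + 1)/3 = -I*√3319/3 ≈ -19.204*I)
g + (109 + 77)*(-70) = -I*√3319/3 + (109 + 77)*(-70) = -I*√3319/3 + 186*(-70) = -I*√3319/3 - 13020 = -13020 - I*√3319/3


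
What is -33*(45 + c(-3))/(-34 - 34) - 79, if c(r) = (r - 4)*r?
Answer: -1597/34 ≈ -46.971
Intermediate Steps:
c(r) = r*(-4 + r) (c(r) = (-4 + r)*r = r*(-4 + r))
-33*(45 + c(-3))/(-34 - 34) - 79 = -33*(45 - 3*(-4 - 3))/(-34 - 34) - 79 = -33*(45 - 3*(-7))/(-68) - 79 = -33*(45 + 21)*(-1)/68 - 79 = -2178*(-1)/68 - 79 = -33*(-33/34) - 79 = 1089/34 - 79 = -1597/34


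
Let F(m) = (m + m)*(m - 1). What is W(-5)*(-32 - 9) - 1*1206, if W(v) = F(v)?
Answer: -3666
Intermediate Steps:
F(m) = 2*m*(-1 + m) (F(m) = (2*m)*(-1 + m) = 2*m*(-1 + m))
W(v) = 2*v*(-1 + v)
W(-5)*(-32 - 9) - 1*1206 = (2*(-5)*(-1 - 5))*(-32 - 9) - 1*1206 = (2*(-5)*(-6))*(-41) - 1206 = 60*(-41) - 1206 = -2460 - 1206 = -3666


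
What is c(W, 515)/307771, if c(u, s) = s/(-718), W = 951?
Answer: -515/220979578 ≈ -2.3305e-6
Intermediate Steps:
c(u, s) = -s/718 (c(u, s) = s*(-1/718) = -s/718)
c(W, 515)/307771 = -1/718*515/307771 = -515/718*1/307771 = -515/220979578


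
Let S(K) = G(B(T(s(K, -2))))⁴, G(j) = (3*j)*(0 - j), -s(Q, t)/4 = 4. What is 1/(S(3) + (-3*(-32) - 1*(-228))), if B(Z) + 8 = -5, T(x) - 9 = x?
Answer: 1/66074188725 ≈ 1.5135e-11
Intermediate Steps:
s(Q, t) = -16 (s(Q, t) = -4*4 = -16)
T(x) = 9 + x
B(Z) = -13 (B(Z) = -8 - 5 = -13)
G(j) = -3*j² (G(j) = (3*j)*(-j) = -3*j²)
S(K) = 66074188401 (S(K) = (-3*(-13)²)⁴ = (-3*169)⁴ = (-507)⁴ = 66074188401)
1/(S(3) + (-3*(-32) - 1*(-228))) = 1/(66074188401 + (-3*(-32) - 1*(-228))) = 1/(66074188401 + (96 + 228)) = 1/(66074188401 + 324) = 1/66074188725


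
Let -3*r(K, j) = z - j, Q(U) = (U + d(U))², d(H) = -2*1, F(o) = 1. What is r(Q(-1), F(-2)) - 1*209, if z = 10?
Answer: -212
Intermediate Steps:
d(H) = -2
Q(U) = (-2 + U)² (Q(U) = (U - 2)² = (-2 + U)²)
r(K, j) = -10/3 + j/3 (r(K, j) = -(10 - j)/3 = -10/3 + j/3)
r(Q(-1), F(-2)) - 1*209 = (-10/3 + (⅓)*1) - 1*209 = (-10/3 + ⅓) - 209 = -3 - 209 = -212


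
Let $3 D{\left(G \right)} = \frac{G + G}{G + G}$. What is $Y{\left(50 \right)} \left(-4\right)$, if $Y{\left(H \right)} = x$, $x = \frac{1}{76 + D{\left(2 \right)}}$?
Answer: $- \frac{12}{229} \approx -0.052402$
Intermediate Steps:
$D{\left(G \right)} = \frac{1}{3}$ ($D{\left(G \right)} = \frac{\left(G + G\right) \frac{1}{G + G}}{3} = \frac{2 G \frac{1}{2 G}}{3} = \frac{1}{3} \cdot 1 = \frac{1}{3}$)
$x = \frac{3}{229}$ ($x = \frac{1}{76 + \frac{1}{3}} = \frac{1}{\frac{229}{3}} = \frac{3}{229} \approx 0.0131$)
$Y{\left(H \right)} = \frac{3}{229}$
$Y{\left(50 \right)} \left(-4\right) = \frac{3}{229} \left(-4\right) = - \frac{12}{229}$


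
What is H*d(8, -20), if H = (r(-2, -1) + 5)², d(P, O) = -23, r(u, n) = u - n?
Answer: -368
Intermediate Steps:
H = 16 (H = ((-2 - 1*(-1)) + 5)² = ((-2 + 1) + 5)² = (-1 + 5)² = 4² = 16)
H*d(8, -20) = 16*(-23) = -368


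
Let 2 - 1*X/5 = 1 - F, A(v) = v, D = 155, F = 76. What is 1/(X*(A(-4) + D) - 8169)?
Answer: 1/49966 ≈ 2.0014e-5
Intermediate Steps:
X = 385 (X = 10 - 5*(1 - 1*76) = 10 - 5*(1 - 76) = 10 - 5*(-75) = 10 + 375 = 385)
1/(X*(A(-4) + D) - 8169) = 1/(385*(-4 + 155) - 8169) = 1/(385*151 - 8169) = 1/(58135 - 8169) = 1/49966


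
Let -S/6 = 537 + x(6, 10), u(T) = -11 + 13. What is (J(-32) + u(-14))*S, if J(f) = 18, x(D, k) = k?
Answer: -65640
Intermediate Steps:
u(T) = 2
S = -3282 (S = -6*(537 + 10) = -6*547 = -3282)
(J(-32) + u(-14))*S = (18 + 2)*(-3282) = 20*(-3282) = -65640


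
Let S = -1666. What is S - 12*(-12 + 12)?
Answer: -1666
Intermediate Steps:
S - 12*(-12 + 12) = -1666 - 12*(-12 + 12) = -1666 - 12*0 = -1666 + 0 = -1666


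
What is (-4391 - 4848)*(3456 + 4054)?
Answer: -69384890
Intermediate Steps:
(-4391 - 4848)*(3456 + 4054) = -9239*7510 = -69384890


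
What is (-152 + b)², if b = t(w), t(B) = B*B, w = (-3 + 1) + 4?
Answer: 21904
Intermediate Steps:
w = 2 (w = -2 + 4 = 2)
t(B) = B²
b = 4 (b = 2² = 4)
(-152 + b)² = (-152 + 4)² = (-148)² = 21904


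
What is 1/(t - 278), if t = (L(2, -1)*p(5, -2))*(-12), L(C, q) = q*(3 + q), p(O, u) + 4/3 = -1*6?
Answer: -1/454 ≈ -0.0022026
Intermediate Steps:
p(O, u) = -22/3 (p(O, u) = -4/3 - 1*6 = -4/3 - 6 = -22/3)
t = -176 (t = (-(3 - 1)*(-22/3))*(-12) = (-1*2*(-22/3))*(-12) = -2*(-22/3)*(-12) = (44/3)*(-12) = -176)
1/(t - 278) = 1/(-176 - 278) = 1/(-454) = -1/454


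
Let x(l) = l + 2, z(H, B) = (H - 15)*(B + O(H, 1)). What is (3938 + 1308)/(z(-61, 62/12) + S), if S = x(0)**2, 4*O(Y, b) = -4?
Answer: -7869/469 ≈ -16.778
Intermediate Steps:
O(Y, b) = -1 (O(Y, b) = (1/4)*(-4) = -1)
z(H, B) = (-1 + B)*(-15 + H) (z(H, B) = (H - 15)*(B - 1) = (-15 + H)*(-1 + B) = (-1 + B)*(-15 + H))
x(l) = 2 + l
S = 4 (S = (2 + 0)**2 = 2**2 = 4)
(3938 + 1308)/(z(-61, 62/12) + S) = (3938 + 1308)/((15 - 1*(-61) - 930/12 + (62/12)*(-61)) + 4) = 5246/((15 + 61 - 930/12 + (62*(1/12))*(-61)) + 4) = 5246/((15 + 61 - 15*31/6 + (31/6)*(-61)) + 4) = 5246/((15 + 61 - 155/2 - 1891/6) + 4) = 5246/(-950/3 + 4) = 5246/(-938/3) = 5246*(-3/938) = -7869/469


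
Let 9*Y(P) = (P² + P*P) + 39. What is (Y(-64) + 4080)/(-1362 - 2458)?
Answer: -44951/34380 ≈ -1.3075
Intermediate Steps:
Y(P) = 13/3 + 2*P²/9 (Y(P) = ((P² + P*P) + 39)/9 = ((P² + P²) + 39)/9 = (2*P² + 39)/9 = (39 + 2*P²)/9 = 13/3 + 2*P²/9)
(Y(-64) + 4080)/(-1362 - 2458) = ((13/3 + (2/9)*(-64)²) + 4080)/(-1362 - 2458) = ((13/3 + (2/9)*4096) + 4080)/(-3820) = ((13/3 + 8192/9) + 4080)*(-1/3820) = (8231/9 + 4080)*(-1/3820) = (44951/9)*(-1/3820) = -44951/34380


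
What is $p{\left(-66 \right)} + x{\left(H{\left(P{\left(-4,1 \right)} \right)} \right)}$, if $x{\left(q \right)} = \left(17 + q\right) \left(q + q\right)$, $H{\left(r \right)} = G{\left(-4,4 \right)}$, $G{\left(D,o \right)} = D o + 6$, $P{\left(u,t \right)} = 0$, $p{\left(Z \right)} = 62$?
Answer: $-78$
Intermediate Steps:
$G{\left(D,o \right)} = 6 + D o$
$H{\left(r \right)} = -10$ ($H{\left(r \right)} = 6 - 16 = -10$)
$x{\left(q \right)} = 2 q \left(17 + q\right)$ ($x{\left(q \right)} = \left(17 + q\right) 2 q = 2 q \left(17 + q\right)$)
$p{\left(-66 \right)} + x{\left(H{\left(P{\left(-4,1 \right)} \right)} \right)} = 62 + 2 \left(-10\right) \left(17 - 10\right) = 62 + 2 \left(-10\right) 7 = 62 - 140 = -78$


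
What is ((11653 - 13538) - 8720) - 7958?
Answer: -18563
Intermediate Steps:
((11653 - 13538) - 8720) - 7958 = (-1885 - 8720) - 7958 = -10605 - 7958 = -18563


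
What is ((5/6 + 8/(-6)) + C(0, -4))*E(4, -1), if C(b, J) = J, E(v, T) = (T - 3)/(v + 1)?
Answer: 18/5 ≈ 3.6000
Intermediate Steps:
E(v, T) = (-3 + T)/(1 + v)
((5/6 + 8/(-6)) + C(0, -4))*E(4, -1) = ((5/6 + 8/(-6)) - 4)*((-3 - 1)/(1 + 4)) = ((5*(⅙) + 8*(-⅙)) - 4)*(-4/5) = ((⅚ - 4/3) - 4)*((⅕)*(-4)) = (-½ - 4)*(-⅘) = -9/2*(-⅘) = 18/5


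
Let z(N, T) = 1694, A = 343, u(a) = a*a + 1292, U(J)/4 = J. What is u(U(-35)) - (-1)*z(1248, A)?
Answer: 22586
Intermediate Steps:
U(J) = 4*J
u(a) = 1292 + a² (u(a) = a² + 1292 = 1292 + a²)
u(U(-35)) - (-1)*z(1248, A) = (1292 + (4*(-35))²) - (-1)*1694 = (1292 + (-140)²) - 1*(-1694) = (1292 + 19600) + 1694 = 20892 + 1694 = 22586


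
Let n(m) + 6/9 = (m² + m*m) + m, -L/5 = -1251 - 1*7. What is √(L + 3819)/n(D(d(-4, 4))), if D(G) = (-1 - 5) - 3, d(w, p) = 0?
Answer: 3*√10109/457 ≈ 0.66002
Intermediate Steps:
L = 6290 (L = -5*(-1251 - 1*7) = -5*(-1251 - 7) = -5*(-1258) = 6290)
D(G) = -9 (D(G) = -6 - 3 = -9)
n(m) = -⅔ + m + 2*m² (n(m) = -⅔ + ((m² + m*m) + m) = -⅔ + ((m² + m²) + m) = -⅔ + (2*m² + m) = -⅔ + (m + 2*m²) = -⅔ + m + 2*m²)
√(L + 3819)/n(D(d(-4, 4))) = √(6290 + 3819)/(-⅔ - 9 + 2*(-9)²) = √10109/(-⅔ - 9 + 2*81) = √10109/(-⅔ - 9 + 162) = √10109/(457/3) = √10109*(3/457) = 3*√10109/457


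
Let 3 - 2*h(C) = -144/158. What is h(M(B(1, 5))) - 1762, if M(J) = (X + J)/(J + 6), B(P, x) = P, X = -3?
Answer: -278087/158 ≈ -1760.0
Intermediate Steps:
M(J) = (-3 + J)/(6 + J) (M(J) = (-3 + J)/(J + 6) = (-3 + J)/(6 + J))
h(C) = 309/158 (h(C) = 3/2 - (-72)/158 = 3/2 - 1/2*(-72/79) = 3/2 + 36/79 = 309/158)
h(M(B(1, 5))) - 1762 = 309/158 - 1762 = -278087/158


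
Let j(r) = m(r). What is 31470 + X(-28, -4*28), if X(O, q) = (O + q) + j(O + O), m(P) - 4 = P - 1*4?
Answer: 31274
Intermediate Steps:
m(P) = P (m(P) = 4 + (P - 1*4) = 4 + (P - 4) = 4 + (-4 + P) = P)
j(r) = r
X(O, q) = q + 3*O (X(O, q) = (O + q) + (O + O) = (O + q) + 2*O = q + 3*O)
31470 + X(-28, -4*28) = 31470 + (-4*28 + 3*(-28)) = 31470 + (-112 - 84) = 31470 - 196 = 31274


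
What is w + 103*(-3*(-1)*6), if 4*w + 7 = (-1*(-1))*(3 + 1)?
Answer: 7413/4 ≈ 1853.3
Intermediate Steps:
w = -¾ (w = -7/4 + ((-1*(-1))*(3 + 1))/4 = -7/4 + (1*4)/4 = -7/4 + (¼)*4 = -7/4 + 1 = -¾ ≈ -0.75000)
w + 103*(-3*(-1)*6) = -¾ + 103*(-3*(-1)*6) = -¾ + 103*(3*6) = -¾ + 103*18 = -¾ + 1854 = 7413/4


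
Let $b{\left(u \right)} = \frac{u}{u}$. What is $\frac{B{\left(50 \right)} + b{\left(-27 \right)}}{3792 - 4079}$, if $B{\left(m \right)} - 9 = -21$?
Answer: $\frac{11}{287} \approx 0.038328$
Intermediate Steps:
$B{\left(m \right)} = -12$ ($B{\left(m \right)} = 9 - 21 = -12$)
$b{\left(u \right)} = 1$
$\frac{B{\left(50 \right)} + b{\left(-27 \right)}}{3792 - 4079} = \frac{-12 + 1}{3792 - 4079} = - \frac{11}{-287} = \left(-11\right) \left(- \frac{1}{287}\right) = \frac{11}{287}$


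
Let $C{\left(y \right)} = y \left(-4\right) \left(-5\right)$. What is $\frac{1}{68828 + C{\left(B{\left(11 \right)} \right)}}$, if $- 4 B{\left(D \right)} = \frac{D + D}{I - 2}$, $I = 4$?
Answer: $\frac{1}{68773} \approx 1.4541 \cdot 10^{-5}$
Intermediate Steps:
$B{\left(D \right)} = - \frac{D}{4}$ ($B{\left(D \right)} = - \frac{\left(D + D\right) \frac{1}{4 - 2}}{4} = - \frac{2 D \frac{1}{2}}{4} = - \frac{D}{4}$)
$C{\left(y \right)} = 20 y$ ($C{\left(y \right)} = - 4 y \left(-5\right) = 20 y$)
$\frac{1}{68828 + C{\left(B{\left(11 \right)} \right)}} = \frac{1}{68828 + 20 \left(\left(- \frac{1}{4}\right) 11\right)} = \frac{1}{68828 + 20 \left(- \frac{11}{4}\right)} = \frac{1}{68828 - 55} = \frac{1}{68773}$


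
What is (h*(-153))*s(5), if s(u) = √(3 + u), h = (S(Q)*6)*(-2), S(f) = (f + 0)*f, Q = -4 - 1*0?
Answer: 58752*√2 ≈ 83088.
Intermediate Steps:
Q = -4 (Q = -4 + 0 = -4)
S(f) = f² (S(f) = f*f = f²)
h = -192 (h = ((-4)²*6)*(-2) = (16*6)*(-2) = 96*(-2) = -192)
(h*(-153))*s(5) = (-192*(-153))*√(3 + 5) = 29376*√8 = 29376*(2*√2) = 58752*√2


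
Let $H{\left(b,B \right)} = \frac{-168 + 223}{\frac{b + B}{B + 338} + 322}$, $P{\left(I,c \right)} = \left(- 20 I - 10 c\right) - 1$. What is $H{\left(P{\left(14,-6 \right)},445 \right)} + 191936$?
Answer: $\frac{9687018533}{50470} \approx 1.9194 \cdot 10^{5}$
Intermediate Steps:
$P{\left(I,c \right)} = -1 - 20 I - 10 c$
$H{\left(b,B \right)} = \frac{55}{322 + \frac{B + b}{338 + B}}$ ($H{\left(b,B \right)} = \frac{55}{\frac{B + b}{338 + B} + 322} = \frac{55}{322 + \frac{B + b}{338 + B}}$)
$H{\left(P{\left(14,-6 \right)},445 \right)} + 191936 = \frac{55 \left(338 + 445\right)}{108836 - 221 + 323 \cdot 445} + 191936 = 55 \frac{1}{108836 - 221 + 143735} \cdot 783 + 191936 = 55 \cdot \frac{1}{252350} \cdot 783 + 191936 = \frac{8613}{50470} + 191936 = \frac{9687018533}{50470}$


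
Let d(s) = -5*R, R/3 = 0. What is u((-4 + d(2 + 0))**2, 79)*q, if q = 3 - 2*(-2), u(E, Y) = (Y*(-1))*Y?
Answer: -43687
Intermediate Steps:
R = 0 (R = 3*0 = 0)
d(s) = 0 (d(s) = -5*0 = 0)
u(E, Y) = -Y**2 (u(E, Y) = (-Y)*Y = -Y**2)
q = 7 (q = 3 + 4 = 7)
u((-4 + d(2 + 0))**2, 79)*q = -1*79**2*7 = -1*6241*7 = -6241*7 = -43687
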